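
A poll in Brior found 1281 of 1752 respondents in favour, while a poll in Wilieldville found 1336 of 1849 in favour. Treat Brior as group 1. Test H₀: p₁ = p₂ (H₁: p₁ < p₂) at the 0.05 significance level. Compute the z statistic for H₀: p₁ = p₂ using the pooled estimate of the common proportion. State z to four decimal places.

z = 0.5796

p̂₁ = 1281/1752 ≈ 0.731164, p̂₂ = 1336/1849 ≈ 0.722553.
Pooled p̂ = (1281+1336)/(1752+1849) = 2617/3601 = 0.726743.
SE = √(p̂(1−p̂)(1/n₁+1/n₂)) = √(0.726743·0.273257·0.00111161) = √(0.000220752) = 0.014858.
z = (0.731164 − 0.722553)/0.014858 = 0.008611/0.014858 = 0.5796.
p-value = P(Z < 0.580) ≈ 0.7189. With α = 0.05, fail to reject H₀.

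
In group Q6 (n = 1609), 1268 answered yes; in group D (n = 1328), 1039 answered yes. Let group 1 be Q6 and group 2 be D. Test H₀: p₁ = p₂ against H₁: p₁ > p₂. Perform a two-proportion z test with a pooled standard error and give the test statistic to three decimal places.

p̂₁ = 1268/1609 = 0.78807, p̂₂ = 1039/1328 = 0.78238.
Pooled p̂ = (1268+1039)/(1609+1328) = 2307/2937 = 0.78550.
SE = √(0.168492 × 0.00137452) = 0.01522.
z = (0.78807 − 0.78238)/0.01522 = 0.00569/0.01522 = 0.374.
p-value = P(Z > 0.374) ≈ 0.3543.

z = 0.374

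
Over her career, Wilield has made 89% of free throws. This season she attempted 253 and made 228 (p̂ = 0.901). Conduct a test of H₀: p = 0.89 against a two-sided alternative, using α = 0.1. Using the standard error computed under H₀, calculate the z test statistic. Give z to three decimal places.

z = 0.569

p̂ = 228/253 = 0.90119.
Under H₀, SE = √(0.89·0.11/253) = √(0.000386957) = 0.01967.
z = (0.90119 − 0.89)/0.01967 = 0.01119/0.01967 = 0.569.
Two-sided p-value ≈ 2·Φ(−0.569) = 0.5696; since p > α = 0.1, fail to reject H₀.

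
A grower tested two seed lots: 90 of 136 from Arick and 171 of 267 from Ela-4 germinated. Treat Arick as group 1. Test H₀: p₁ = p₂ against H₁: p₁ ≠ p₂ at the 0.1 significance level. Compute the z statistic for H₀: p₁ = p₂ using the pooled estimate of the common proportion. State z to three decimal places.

p̂₁ = 90/136 ≈ 0.661765, p̂₂ = 171/267 ≈ 0.640449.
Pooled p̂ = (90+171)/(136+267) = 261/403 = 0.647643.
SE = √(p̂(1−p̂)(1/n₁+1/n₂)) = √(0.647643·0.352357·0.0110983) = √(0.00253264) = 0.050325.
z = (0.661765 − 0.640449)/0.050325 = 0.021316/0.050325 = 0.424.
Two-sided p-value ≈ 2·Φ(−0.424) = 0.6719, so at α = 0.1 we fail to reject H₀.

z = 0.424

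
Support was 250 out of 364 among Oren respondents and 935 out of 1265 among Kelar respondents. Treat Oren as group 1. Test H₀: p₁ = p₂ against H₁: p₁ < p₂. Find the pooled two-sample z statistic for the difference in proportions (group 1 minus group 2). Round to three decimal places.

z = -1.975

p̂₁ = 250/364 ≈ 0.686813, p̂₂ = 935/1265 ≈ 0.739130.
Pooled p̂ = (250+935)/(364+1265) = 1185/1629 = 0.727440.
SE = √(0.198271 × 0.00353777) = 0.026485.
z = (0.686813 − 0.739130)/0.026485 = -0.052317/0.026485 = -1.975.
p-value = P(Z < -1.975) ≈ 0.0241.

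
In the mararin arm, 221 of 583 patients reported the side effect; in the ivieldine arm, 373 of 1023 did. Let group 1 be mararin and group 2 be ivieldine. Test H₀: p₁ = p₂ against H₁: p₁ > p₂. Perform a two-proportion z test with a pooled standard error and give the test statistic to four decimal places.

p̂₁ = 221/583 = 0.379074, p̂₂ = 373/1023 = 0.364614.
Pooled p̂ = (221+373)/(583+1023) = 594/1606 = 0.369863.
SE = √(p̂(1−p̂)(1/n₁+1/n₂)) = √(0.369863·0.630137·0.00269278) = √(0.000627592) = 0.025052.
z = (0.379074 − 0.364614)/0.025052 = 0.014460/0.025052 = 0.5772.

z = 0.5772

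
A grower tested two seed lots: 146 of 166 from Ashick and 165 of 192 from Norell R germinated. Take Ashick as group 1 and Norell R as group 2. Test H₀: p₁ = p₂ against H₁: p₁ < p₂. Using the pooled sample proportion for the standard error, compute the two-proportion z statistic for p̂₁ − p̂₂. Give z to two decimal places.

z = 0.56

p̂₁ = 146/166 = 0.8795, p̂₂ = 165/192 = 0.8594.
Pooled p̂ = (146+165)/(166+192) = 311/358 = 0.8687.
SE = √(0.114049 × 0.0112324) = 0.0358.
z = (0.8795 − 0.8594)/0.0358 = 0.0201/0.0358 = 0.56.
p-value = P(Z < 0.563) ≈ 0.7132.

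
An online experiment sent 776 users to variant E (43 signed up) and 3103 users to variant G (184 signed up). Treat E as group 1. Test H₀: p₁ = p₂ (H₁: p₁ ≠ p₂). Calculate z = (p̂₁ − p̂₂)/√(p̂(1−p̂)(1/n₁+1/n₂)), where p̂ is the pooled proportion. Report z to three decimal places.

z = -0.412

p̂₁ = 43/776 ≈ 0.055412, p̂₂ = 184/3103 ≈ 0.059297.
Pooled p̂ = (43+184)/(776+3103) = 227/3879 = 0.058520.
SE = √(0.0550956 × 0.00161093) = 0.009421.
z = (0.055412 − 0.059297)/0.009421 = -0.003885/0.009421 = -0.412.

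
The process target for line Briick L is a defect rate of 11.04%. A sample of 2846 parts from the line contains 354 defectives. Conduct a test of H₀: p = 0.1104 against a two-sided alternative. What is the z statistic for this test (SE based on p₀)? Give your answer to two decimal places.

z = 2.38

p̂ = 354/2846 = 0.12439.
SE = √(p₀(1−p₀)/n) = √(0.098212/2846) = 0.00587.
z = (0.12439 − 0.1104)/0.00587 = 0.01399/0.00587 = 2.38.
p-value = 2·P(Z > 2.381) ≈ 0.0173.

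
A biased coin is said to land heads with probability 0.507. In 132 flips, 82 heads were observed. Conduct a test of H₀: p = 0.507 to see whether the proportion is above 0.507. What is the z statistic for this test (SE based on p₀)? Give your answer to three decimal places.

z = 2.625

p̂ = 82/132 = 0.621212.
SE = √(p₀(1−p₀)/n) = √(0.24995/132) = 0.043515.
z = (0.621212 − 0.507)/0.043515 = 0.114212/0.043515 = 2.625.
p-value = P(Z > 2.625) ≈ 0.0043.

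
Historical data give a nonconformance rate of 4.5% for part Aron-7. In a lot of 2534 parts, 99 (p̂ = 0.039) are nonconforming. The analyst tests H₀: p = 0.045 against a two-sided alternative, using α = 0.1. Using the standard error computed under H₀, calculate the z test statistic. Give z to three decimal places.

z = -1.440

p̂ = 99/2534 ≈ 0.039069.
Under H₀, SE = √(0.045·0.955/2534) = √(1.69594e-05) = 0.004118.
z = (0.039069 − 0.045)/0.004118 = -0.005931/0.004118 = -1.440.
p-value = 2·P(Z > 1.440) ≈ 0.1498, so at α = 0.1 we fail to reject H₀.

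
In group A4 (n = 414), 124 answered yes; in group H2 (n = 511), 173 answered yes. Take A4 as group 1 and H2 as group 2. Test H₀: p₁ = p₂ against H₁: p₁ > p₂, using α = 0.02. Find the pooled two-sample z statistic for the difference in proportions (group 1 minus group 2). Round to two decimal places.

z = -1.26

p̂₁ = 124/414 = 0.29952, p̂₂ = 173/511 = 0.33855.
Pooled p̂ = (124+173)/(414+511) = 297/925 = 0.32108.
SE = √(p̂(1−p̂)(1/n₁+1/n₂)) = √(0.32108·0.67892·0.00437241) = √(0.000953132) = 0.03087.
z = (0.29952 − 0.33855)/0.03087 = -0.03903/0.03087 = -1.26.
p-value = P(Z > -1.264) ≈ 0.8970, so at α = 0.02 we fail to reject H₀.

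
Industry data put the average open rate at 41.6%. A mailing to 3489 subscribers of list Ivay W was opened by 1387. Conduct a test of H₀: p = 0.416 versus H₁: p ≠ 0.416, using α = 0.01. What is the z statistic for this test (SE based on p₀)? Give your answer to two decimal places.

p̂ = 1387/3489 = 0.39754.
Under H₀, SE = √(0.416·0.584/3489) = √(6.96314e-05) = 0.00834.
z = (0.39754 − 0.416)/0.00834 = -0.01846/0.00834 = -2.21.
p-value = 2·P(Z > 2.213) ≈ 0.0269, so at α = 0.01 we fail to reject H₀.

z = -2.21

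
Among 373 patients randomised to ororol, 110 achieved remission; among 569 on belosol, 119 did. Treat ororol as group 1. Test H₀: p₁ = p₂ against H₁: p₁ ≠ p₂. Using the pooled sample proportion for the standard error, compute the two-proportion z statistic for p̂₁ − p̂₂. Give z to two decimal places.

p̂₁ = 110/373 ≈ 0.2949, p̂₂ = 119/569 ≈ 0.2091.
Pooled p̂ = (110+119)/(373+569) = 229/942 = 0.2431.
SE = √(0.184002 × 0.00443843) = 0.0286.
z = (0.2949 − 0.2091)/0.0286 = 0.0858/0.0286 = 3.00.
Two-sided p-value ≈ 2·Φ(−3.001) = 0.0027.

z = 3.00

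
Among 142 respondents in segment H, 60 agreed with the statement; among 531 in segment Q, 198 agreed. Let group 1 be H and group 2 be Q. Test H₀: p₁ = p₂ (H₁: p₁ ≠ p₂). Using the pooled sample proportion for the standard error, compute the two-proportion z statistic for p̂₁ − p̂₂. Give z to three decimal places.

p̂₁ = 60/142 ≈ 0.42254, p̂₂ = 198/531 ≈ 0.37288.
Pooled p̂ = (60+198)/(142+531) = 258/673 = 0.38336.
SE = √(0.236395 × 0.00892549) = 0.04593.
z = (0.42254 − 0.37288)/0.04593 = 0.04966/0.04593 = 1.081.
Two-sided p-value ≈ 2·Φ(−1.081) = 0.2797.

z = 1.081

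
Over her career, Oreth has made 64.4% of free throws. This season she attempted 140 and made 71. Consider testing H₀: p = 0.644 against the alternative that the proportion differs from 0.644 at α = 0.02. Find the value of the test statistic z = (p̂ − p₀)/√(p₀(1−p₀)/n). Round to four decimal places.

z = -3.3819

p̂ = 71/140 ≈ 0.507143.
SE = √(p₀(1−p₀)/n) = √(0.22926/140) = 0.040467.
z = (0.507143 − 0.644)/0.040467 = -0.136857/0.040467 = -3.3819.
Two-sided p-value ≈ 2·Φ(−3.382) = 0.0007; since p < α = 0.02, reject H₀.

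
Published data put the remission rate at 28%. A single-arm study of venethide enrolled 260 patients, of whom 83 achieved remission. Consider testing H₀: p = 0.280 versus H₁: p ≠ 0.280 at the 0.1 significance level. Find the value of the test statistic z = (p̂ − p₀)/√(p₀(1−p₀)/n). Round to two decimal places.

p̂ = 83/260 ≈ 0.3192.
Standard error under H₀: √(0.28×0.72/260) = 0.0278.
z = (0.3192 − 0.28)/0.0278 = 0.0392/0.0278 = 1.41.
p-value = 2·P(Z > 1.409) ≈ 0.1589, so at α = 0.1 we fail to reject H₀.

z = 1.41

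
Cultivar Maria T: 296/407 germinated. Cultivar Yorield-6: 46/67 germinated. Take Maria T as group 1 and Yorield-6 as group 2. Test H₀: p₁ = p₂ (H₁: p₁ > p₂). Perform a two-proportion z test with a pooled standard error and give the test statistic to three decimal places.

p̂₁ = 296/407 ≈ 0.72727, p̂₂ = 46/67 ≈ 0.68657.
Pooled p̂ = (296+46)/(407+67) = 342/474 = 0.72152.
SE = √(p̂(1−p̂)(1/n₁+1/n₂)) = √(0.72152·0.27848·0.0173824) = √(0.00349263) = 0.05910.
z = (0.72727 − 0.68657)/0.05910 = 0.04070/0.05910 = 0.689.

z = 0.689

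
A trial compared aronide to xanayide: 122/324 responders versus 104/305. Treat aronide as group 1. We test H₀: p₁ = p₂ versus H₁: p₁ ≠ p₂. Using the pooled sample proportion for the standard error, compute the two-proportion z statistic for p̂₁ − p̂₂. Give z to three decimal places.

z = 0.929

p̂₁ = 122/324 = 0.37654, p̂₂ = 104/305 = 0.34098.
Pooled p̂ = (122+104)/(324+305) = 226/629 = 0.35930.
SE = √(p̂(1−p̂)(1/n₁+1/n₂)) = √(0.35930·0.64070·0.00636511) = √(0.00146527) = 0.03828.
z = (0.37654 − 0.34098)/0.03828 = 0.03556/0.03828 = 0.929.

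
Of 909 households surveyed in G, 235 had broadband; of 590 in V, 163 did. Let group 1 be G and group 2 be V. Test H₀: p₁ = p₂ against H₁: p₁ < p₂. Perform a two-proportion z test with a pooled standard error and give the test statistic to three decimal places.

z = -0.760

p̂₁ = 235/909 = 0.25853, p̂₂ = 163/590 = 0.27627.
Pooled p̂ = (235+163)/(909+590) = 398/1499 = 0.26551.
SE = √(0.195015 × 0.00279503) = 0.02335.
z = (0.25853 − 0.27627)/0.02335 = -0.01774/0.02335 = -0.760.
p-value = P(Z < -0.760) ≈ 0.2236.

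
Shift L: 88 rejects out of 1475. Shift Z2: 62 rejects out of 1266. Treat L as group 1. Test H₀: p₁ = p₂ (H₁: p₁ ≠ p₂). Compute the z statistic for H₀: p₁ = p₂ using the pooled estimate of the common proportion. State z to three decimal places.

z = 1.227

p̂₁ = 88/1475 = 0.05966, p̂₂ = 62/1266 = 0.04897.
Pooled p̂ = (88+62)/(1475+1266) = 150/2741 = 0.05472.
SE = √(p̂(1−p̂)(1/n₁+1/n₂)) = √(0.05472·0.94528·0.00146786) = √(7.59318e-05) = 0.00871.
z = (0.05966 − 0.04897)/0.00871 = 0.01069/0.00871 = 1.227.
p-value = 2·P(Z > 1.227) ≈ 0.2200.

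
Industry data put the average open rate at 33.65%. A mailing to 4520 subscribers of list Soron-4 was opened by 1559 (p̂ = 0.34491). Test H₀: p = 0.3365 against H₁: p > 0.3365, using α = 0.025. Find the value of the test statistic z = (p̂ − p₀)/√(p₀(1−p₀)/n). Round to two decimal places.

p̂ = 1559/4520 = 0.3449.
Standard error under H₀: √(0.3365×0.6635/4520) = 0.0070.
z = (0.3449 − 0.3365)/0.0070 = 0.0084/0.0070 = 1.20.
p-value = P(Z > 1.197) ≈ 0.1157; since p > α = 0.025, fail to reject H₀.

z = 1.20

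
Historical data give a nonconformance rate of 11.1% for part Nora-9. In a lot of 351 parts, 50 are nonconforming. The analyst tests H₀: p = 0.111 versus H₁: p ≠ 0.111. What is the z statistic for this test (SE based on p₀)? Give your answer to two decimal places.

z = 1.88

p̂ = 50/351 = 0.1425.
Under H₀, SE = √(0.111·0.889/351) = √(0.000281137) = 0.0168.
z = (0.1425 − 0.111)/0.0168 = 0.0315/0.0168 = 1.88.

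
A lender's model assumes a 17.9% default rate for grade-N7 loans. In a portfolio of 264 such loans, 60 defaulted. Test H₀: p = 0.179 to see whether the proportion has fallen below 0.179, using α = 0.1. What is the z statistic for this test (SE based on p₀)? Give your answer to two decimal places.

z = 2.05

p̂ = 60/264 = 0.2273.
Under H₀, SE = √(0.179·0.821/264) = √(0.000556663) = 0.0236.
z = (0.2273 − 0.179)/0.0236 = 0.0483/0.0236 = 2.05.
p-value = P(Z < 2.046) ≈ 0.9796. With α = 0.1, fail to reject H₀.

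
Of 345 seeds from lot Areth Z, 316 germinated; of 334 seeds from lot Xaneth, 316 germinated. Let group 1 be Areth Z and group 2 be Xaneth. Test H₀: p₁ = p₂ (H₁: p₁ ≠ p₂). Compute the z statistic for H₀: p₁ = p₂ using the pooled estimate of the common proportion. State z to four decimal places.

z = -1.5482

p̂₁ = 316/345 ≈ 0.915942, p̂₂ = 316/334 ≈ 0.946108.
Pooled p̂ = (316+316)/(345+334) = 632/679 = 0.930781.
SE = √(p̂(1−p̂)(1/n₁+1/n₂)) = √(0.930781·0.069219·0.00589256) = √(0.000379647) = 0.019485.
z = (0.915942 − 0.946108)/0.019485 = -0.030166/0.019485 = -1.5482.
Two-sided p-value ≈ 2·Φ(−1.548) = 0.1216.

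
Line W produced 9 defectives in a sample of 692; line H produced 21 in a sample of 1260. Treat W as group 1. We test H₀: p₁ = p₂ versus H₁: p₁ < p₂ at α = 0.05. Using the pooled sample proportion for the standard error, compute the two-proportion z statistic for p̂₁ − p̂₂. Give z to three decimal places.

z = -0.629

p̂₁ = 9/692 = 0.01301, p̂₂ = 21/1260 = 0.01667.
Pooled p̂ = (9+21)/(692+1260) = 30/1952 = 0.01537.
SE = √(p̂(1−p̂)(1/n₁+1/n₂)) = √(0.01537·0.98463·0.00223874) = √(3.3878e-05) = 0.00582.
z = (0.01301 − 0.01667)/0.00582 = -0.00366/0.00582 = -0.629.
p-value = P(Z < -0.629) ≈ 0.2647, so at α = 0.05 we fail to reject H₀.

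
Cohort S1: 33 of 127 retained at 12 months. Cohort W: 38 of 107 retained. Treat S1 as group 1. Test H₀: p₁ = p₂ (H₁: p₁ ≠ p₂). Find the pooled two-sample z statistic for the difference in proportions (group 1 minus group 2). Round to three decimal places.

z = -1.580

p̂₁ = 33/127 ≈ 0.25984, p̂₂ = 38/107 ≈ 0.35514.
Pooled p̂ = (33+38)/(127+107) = 71/234 = 0.30342.
SE = √(p̂(1−p̂)(1/n₁+1/n₂)) = √(0.30342·0.69658·0.0172198) = √(0.00363951) = 0.06033.
z = (0.25984 − 0.35514)/0.06033 = -0.09530/0.06033 = -1.580.
p-value = 2·P(Z > 1.580) ≈ 0.1142.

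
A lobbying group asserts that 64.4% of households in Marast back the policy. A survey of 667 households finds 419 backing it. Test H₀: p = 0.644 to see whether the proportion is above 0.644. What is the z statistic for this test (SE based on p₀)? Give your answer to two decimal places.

p̂ = 419/667 ≈ 0.6282.
SE = √(p₀(1−p₀)/n) = √(0.22926/667) = 0.0185.
z = (0.6282 − 0.644)/0.0185 = -0.0158/0.0185 = -0.85.

z = -0.85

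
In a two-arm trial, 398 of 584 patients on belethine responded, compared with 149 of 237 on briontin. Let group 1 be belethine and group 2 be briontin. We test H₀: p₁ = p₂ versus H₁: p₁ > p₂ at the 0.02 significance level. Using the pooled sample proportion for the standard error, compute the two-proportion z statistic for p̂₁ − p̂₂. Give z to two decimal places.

z = 1.45

p̂₁ = 398/584 = 0.6815, p̂₂ = 149/237 = 0.6287.
Pooled p̂ = (398+149)/(584+237) = 547/821 = 0.6663.
SE = √(p̂(1−p̂)(1/n₁+1/n₂)) = √(0.6663·0.3337·0.00593174) = √(0.00131897) = 0.0363.
z = (0.6815 − 0.6287)/0.0363 = 0.0528/0.0363 = 1.45.
p-value = P(Z > 1.454) ≈ 0.0729; since p > α = 0.02, fail to reject H₀.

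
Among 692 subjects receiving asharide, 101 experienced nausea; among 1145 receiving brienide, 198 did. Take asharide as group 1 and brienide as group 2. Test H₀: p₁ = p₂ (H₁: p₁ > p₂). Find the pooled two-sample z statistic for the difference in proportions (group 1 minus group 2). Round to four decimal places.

z = -1.5174

p̂₁ = 101/692 ≈ 0.145954, p̂₂ = 198/1145 ≈ 0.172926.
Pooled p̂ = (101+198)/(692+1145) = 299/1837 = 0.162765.
SE = √(0.136273 × 0.00231845) = 0.017775.
z = (0.145954 − 0.172926)/0.017775 = -0.026972/0.017775 = -1.5174.
p-value = P(Z > -1.517) ≈ 0.9354.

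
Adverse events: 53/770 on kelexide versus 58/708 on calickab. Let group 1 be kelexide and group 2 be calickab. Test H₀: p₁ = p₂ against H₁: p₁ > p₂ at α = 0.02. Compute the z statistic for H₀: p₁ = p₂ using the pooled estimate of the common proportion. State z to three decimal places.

p̂₁ = 53/770 = 0.06883, p̂₂ = 58/708 = 0.08192.
Pooled p̂ = (53+58)/(770+708) = 111/1478 = 0.07510.
SE = √(0.0694613 × 0.00271113) = 0.01372.
z = (0.06883 − 0.08192)/0.01372 = -0.01309/0.01372 = -0.954.
p-value = P(Z > -0.954) ≈ 0.8299, so at α = 0.02 we fail to reject H₀.

z = -0.954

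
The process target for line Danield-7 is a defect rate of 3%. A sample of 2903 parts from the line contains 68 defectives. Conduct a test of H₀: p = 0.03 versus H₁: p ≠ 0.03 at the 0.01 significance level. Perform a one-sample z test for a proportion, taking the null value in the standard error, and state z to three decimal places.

p̂ = 68/2903 = 0.023424.
SE = √(p₀(1−p₀)/n) = √(0.0291/2903) = 0.003166.
z = (0.023424 − 0.03)/0.003166 = -0.006576/0.003166 = -2.077.
p-value = 2·P(Z > 2.077) ≈ 0.0378, so at α = 0.01 we fail to reject H₀.

z = -2.077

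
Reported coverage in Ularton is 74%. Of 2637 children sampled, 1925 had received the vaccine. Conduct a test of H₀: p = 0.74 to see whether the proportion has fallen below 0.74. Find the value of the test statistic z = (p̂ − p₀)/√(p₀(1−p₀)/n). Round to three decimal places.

p̂ = 1925/2637 ≈ 0.73000.
Under H₀, SE = √(0.74·0.26/2637) = √(7.29617e-05) = 0.00854.
z = (0.73000 − 0.74)/0.00854 = -0.01000/0.00854 = -1.171.
p-value = P(Z < -1.171) ≈ 0.1208.

z = -1.171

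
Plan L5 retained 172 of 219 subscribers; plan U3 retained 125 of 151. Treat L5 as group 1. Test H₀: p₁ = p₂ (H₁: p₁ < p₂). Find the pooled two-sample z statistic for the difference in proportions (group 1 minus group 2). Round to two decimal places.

p̂₁ = 172/219 ≈ 0.7854, p̂₂ = 125/151 ≈ 0.8278.
Pooled p̂ = (172+125)/(219+151) = 297/370 = 0.8027.
SE = √(0.158371 × 0.0111887) = 0.0421.
z = (0.7854 − 0.8278)/0.0421 = -0.0424/0.0421 = -1.01.

z = -1.01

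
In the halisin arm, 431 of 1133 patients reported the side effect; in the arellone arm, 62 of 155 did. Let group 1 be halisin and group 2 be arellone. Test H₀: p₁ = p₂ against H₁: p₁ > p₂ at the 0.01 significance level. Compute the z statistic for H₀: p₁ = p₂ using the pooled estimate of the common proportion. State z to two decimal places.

z = -0.47

p̂₁ = 431/1133 ≈ 0.3804, p̂₂ = 62/155 ≈ 0.4000.
Pooled p̂ = (431+62)/(1133+155) = 493/1288 = 0.3828.
SE = √(0.236256 × 0.00733423) = 0.0416.
z = (0.3804 − 0.4000)/0.0416 = -0.0196/0.0416 = -0.47.
p-value = P(Z > -0.471) ≈ 0.6811; since p > α = 0.01, fail to reject H₀.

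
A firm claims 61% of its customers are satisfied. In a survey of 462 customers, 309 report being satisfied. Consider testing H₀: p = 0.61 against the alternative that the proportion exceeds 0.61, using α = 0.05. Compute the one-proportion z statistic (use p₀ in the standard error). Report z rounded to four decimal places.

z = 2.5926

p̂ = 309/462 ≈ 0.668831.
Standard error under H₀: √(0.61×0.39/462) = 0.022692.
z = (0.668831 − 0.61)/0.022692 = 0.058831/0.022692 = 2.5926.
p-value = P(Z > 2.593) ≈ 0.0048. With α = 0.05, reject H₀.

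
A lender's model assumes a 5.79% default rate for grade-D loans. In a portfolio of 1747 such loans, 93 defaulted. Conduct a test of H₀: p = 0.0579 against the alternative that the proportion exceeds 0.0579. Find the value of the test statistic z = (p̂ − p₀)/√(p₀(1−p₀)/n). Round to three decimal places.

z = -0.835

p̂ = 93/1747 = 0.05323.
Under H₀, SE = √(0.0579·0.9421/1747) = √(3.12236e-05) = 0.00559.
z = (0.05323 − 0.0579)/0.00559 = -0.00467/0.00559 = -0.835.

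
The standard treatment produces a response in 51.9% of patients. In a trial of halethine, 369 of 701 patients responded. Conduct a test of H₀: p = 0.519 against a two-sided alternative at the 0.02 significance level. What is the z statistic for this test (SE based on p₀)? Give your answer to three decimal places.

p̂ = 369/701 ≈ 0.52639.
SE = √(p₀(1−p₀)/n) = √(0.24964/701) = 0.01887.
z = (0.52639 − 0.519)/0.01887 = 0.00739/0.01887 = 0.392.
p-value = 2·P(Z > 0.392) ≈ 0.6953, so at α = 0.02 we fail to reject H₀.

z = 0.392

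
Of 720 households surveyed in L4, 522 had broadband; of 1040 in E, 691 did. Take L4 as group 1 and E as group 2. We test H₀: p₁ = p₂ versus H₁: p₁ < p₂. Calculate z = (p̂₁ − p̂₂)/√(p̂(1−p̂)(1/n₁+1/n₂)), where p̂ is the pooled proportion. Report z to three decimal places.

p̂₁ = 522/720 = 0.72500, p̂₂ = 691/1040 = 0.66442.
Pooled p̂ = (522+691)/(720+1040) = 1213/1760 = 0.68920.
SE = √(p̂(1−p̂)(1/n₁+1/n₂)) = √(0.68920·0.31080·0.00235043) = √(0.000503465) = 0.02244.
z = (0.72500 − 0.66442)/0.02244 = 0.06058/0.02244 = 2.700.

z = 2.700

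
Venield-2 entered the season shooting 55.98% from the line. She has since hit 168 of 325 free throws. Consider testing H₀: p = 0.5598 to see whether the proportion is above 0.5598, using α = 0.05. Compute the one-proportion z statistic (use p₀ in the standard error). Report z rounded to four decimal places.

p̂ = 168/325 = 0.516923.
Standard error under H₀: √(0.5598×0.4402/325) = 0.027536.
z = (0.516923 − 0.5598)/0.027536 = -0.042877/0.027536 = -1.5571.
p-value = P(Z > -1.557) ≈ 0.9403. With α = 0.05, fail to reject H₀.

z = -1.5571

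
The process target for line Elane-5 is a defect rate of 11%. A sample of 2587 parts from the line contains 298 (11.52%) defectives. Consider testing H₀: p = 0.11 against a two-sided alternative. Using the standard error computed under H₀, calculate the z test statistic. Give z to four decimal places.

p̂ = 298/2587 = 0.1151913.
Under H₀, SE = √(0.11·0.89/2587) = √(3.78431e-05) = 0.0061517.
z = (0.1151913 − 0.11)/0.0061517 = 0.0051913/0.0061517 = 0.8439.
Two-sided p-value ≈ 2·Φ(−0.844) = 0.3987.

z = 0.8439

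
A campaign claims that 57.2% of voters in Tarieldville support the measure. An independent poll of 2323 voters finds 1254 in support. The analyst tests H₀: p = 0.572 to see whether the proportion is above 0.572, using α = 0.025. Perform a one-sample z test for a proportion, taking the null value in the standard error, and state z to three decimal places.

p̂ = 1254/2323 ≈ 0.539819.
Under H₀, SE = √(0.572·0.428/2323) = √(0.000105388) = 0.010266.
z = (0.539819 − 0.572)/0.010266 = -0.032181/0.010266 = -3.135.
p-value = P(Z > -3.135) ≈ 0.9991, so at α = 0.025 we fail to reject H₀.

z = -3.135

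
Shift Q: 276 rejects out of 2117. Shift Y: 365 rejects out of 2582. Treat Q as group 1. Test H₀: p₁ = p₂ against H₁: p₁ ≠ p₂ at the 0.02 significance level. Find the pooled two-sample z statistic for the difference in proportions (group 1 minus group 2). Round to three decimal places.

p̂₁ = 276/2117 = 0.13037, p̂₂ = 365/2582 = 0.14136.
Pooled p̂ = (276+365)/(2117+2582) = 641/4699 = 0.13641.
SE = √(p̂(1−p̂)(1/n₁+1/n₂)) = √(0.13641·0.86359·0.000859663) = √(0.000101272) = 0.01006.
z = (0.13037 − 0.14136)/0.01006 = -0.01099/0.01006 = -1.092.
Two-sided p-value ≈ 2·Φ(−1.092) = 0.2748, so at α = 0.02 we fail to reject H₀.

z = -1.092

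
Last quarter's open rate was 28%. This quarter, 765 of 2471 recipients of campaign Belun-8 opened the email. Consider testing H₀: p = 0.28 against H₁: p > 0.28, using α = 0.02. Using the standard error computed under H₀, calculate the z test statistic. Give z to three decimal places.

p̂ = 765/2471 = 0.309591.
Standard error under H₀: √(0.28×0.72/2471) = 0.009033.
z = (0.309591 − 0.28)/0.009033 = 0.029591/0.009033 = 3.276.
p-value = P(Z > 3.276) ≈ 0.0005, so at α = 0.02 we reject H₀.

z = 3.276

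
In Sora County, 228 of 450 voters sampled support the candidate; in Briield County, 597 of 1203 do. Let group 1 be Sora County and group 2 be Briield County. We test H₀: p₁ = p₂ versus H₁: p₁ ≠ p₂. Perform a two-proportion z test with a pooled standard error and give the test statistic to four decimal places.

p̂₁ = 228/450 ≈ 0.506667, p̂₂ = 597/1203 ≈ 0.496259.
Pooled p̂ = (228+597)/(450+1203) = 825/1653 = 0.499093.
SE = √(0.249999 × 0.00305348) = 0.027629.
z = (0.506667 − 0.496259)/0.027629 = 0.010408/0.027629 = 0.3767.

z = 0.3767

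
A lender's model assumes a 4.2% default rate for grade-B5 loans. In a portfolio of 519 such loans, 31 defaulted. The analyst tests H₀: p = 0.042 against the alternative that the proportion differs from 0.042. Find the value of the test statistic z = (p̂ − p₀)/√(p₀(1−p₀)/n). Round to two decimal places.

p̂ = 31/519 ≈ 0.0597.
SE = √(p₀(1−p₀)/n) = √(0.040236/519) = 0.0088.
z = (0.0597 − 0.042)/0.0088 = 0.0177/0.0088 = 2.01.
p-value = 2·P(Z > 2.014) ≈ 0.0440.

z = 2.01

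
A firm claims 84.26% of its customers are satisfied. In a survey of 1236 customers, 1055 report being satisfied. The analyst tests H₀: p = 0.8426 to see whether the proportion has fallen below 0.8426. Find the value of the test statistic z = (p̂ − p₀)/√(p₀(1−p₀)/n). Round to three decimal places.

p̂ = 1055/1236 ≈ 0.85356.
Standard error under H₀: √(0.8426×0.1574/1236) = 0.01036.
z = (0.85356 − 0.8426)/0.01036 = 0.01096/0.01036 = 1.058.

z = 1.058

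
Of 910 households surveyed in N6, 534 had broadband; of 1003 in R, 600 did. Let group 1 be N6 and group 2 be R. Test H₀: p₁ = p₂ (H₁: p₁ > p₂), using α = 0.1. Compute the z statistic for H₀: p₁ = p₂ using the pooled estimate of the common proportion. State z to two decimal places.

p̂₁ = 534/910 = 0.5868, p̂₂ = 600/1003 = 0.5982.
Pooled p̂ = (534+600)/(910+1003) = 1134/1913 = 0.5928.
SE = √(p̂(1−p̂)(1/n₁+1/n₂)) = √(0.5928·0.4072·0.00209591) = √(0.000505933) = 0.0225.
z = (0.5868 − 0.5982)/0.0225 = -0.0114/0.0225 = -0.51.
p-value = P(Z > -0.506) ≈ 0.6937. With α = 0.1, fail to reject H₀.

z = -0.51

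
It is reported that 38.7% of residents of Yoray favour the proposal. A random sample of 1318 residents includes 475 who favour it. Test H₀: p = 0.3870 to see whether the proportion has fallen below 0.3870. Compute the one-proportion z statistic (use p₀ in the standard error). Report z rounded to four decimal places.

p̂ = 475/1318 = 0.360395.
Under H₀, SE = √(0.387·0.613/1318) = √(0.000179993) = 0.013416.
z = (0.360395 − 0.387)/0.013416 = -0.026605/0.013416 = -1.9831.

z = -1.9831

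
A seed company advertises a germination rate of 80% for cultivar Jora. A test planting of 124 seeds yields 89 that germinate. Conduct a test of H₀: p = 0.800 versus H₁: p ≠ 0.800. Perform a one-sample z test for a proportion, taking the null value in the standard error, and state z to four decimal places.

z = -2.2900

p̂ = 89/124 ≈ 0.717742.
Under H₀, SE = √(0.8·0.2/124) = √(0.00129032) = 0.035921.
z = (0.717742 − 0.8)/0.035921 = -0.082258/0.035921 = -2.2900.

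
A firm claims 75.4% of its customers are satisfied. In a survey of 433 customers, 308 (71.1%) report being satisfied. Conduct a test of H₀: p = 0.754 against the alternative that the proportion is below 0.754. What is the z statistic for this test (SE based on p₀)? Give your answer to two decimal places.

z = -2.06

p̂ = 308/433 ≈ 0.7113.
SE = √(p₀(1−p₀)/n) = √(0.18548/433) = 0.0207.
z = (0.7113 − 0.754)/0.0207 = -0.0427/0.0207 = -2.06.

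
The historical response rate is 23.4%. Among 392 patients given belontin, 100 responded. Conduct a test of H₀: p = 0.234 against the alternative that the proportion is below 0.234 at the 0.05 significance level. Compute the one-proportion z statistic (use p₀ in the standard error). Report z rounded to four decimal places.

z = 0.9868

p̂ = 100/392 = 0.255102.
SE = √(p₀(1−p₀)/n) = √(0.17924/392) = 0.021384.
z = (0.255102 − 0.234)/0.021384 = 0.021102/0.021384 = 0.9868.
p-value = P(Z < 0.987) ≈ 0.8381; since p > α = 0.05, fail to reject H₀.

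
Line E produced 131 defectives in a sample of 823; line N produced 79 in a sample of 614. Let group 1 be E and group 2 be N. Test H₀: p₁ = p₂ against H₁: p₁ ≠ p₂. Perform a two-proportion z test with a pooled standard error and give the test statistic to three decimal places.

p̂₁ = 131/823 ≈ 0.159174, p̂₂ = 79/614 ≈ 0.128664.
Pooled p̂ = (131+79)/(823+614) = 210/1437 = 0.146138.
SE = √(0.124782 × 0.00284373) = 0.018837.
z = (0.159174 − 0.128664)/0.018837 = 0.030510/0.018837 = 1.620.

z = 1.620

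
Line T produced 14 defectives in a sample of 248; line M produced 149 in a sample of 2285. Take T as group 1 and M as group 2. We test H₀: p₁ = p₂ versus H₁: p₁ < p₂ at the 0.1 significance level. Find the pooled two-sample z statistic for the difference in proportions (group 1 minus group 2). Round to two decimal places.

z = -0.53

p̂₁ = 14/248 = 0.0565, p̂₂ = 149/2285 = 0.0652.
Pooled p̂ = (14+149)/(248+2285) = 163/2533 = 0.0644.
SE = √(0.0602096 × 0.00446989) = 0.0164.
z = (0.0565 − 0.0652)/0.0164 = -0.0087/0.0164 = -0.53.
p-value = P(Z < -0.534) ≈ 0.2968. With α = 0.1, fail to reject H₀.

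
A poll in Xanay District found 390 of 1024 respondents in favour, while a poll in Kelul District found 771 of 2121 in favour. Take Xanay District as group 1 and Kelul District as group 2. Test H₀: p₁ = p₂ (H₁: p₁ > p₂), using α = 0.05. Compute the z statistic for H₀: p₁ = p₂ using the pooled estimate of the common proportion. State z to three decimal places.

p̂₁ = 390/1024 ≈ 0.38086, p̂₂ = 771/2121 ≈ 0.36351.
Pooled p̂ = (390+771)/(1024+2121) = 1161/3145 = 0.36916.
SE = √(p̂(1−p̂)(1/n₁+1/n₂)) = √(0.36916·0.63084·0.00144804) = √(0.000337219) = 0.01836.
z = (0.38086 − 0.36351)/0.01836 = 0.01735/0.01836 = 0.945.
p-value = P(Z > 0.945) ≈ 0.1724, so at α = 0.05 we fail to reject H₀.

z = 0.945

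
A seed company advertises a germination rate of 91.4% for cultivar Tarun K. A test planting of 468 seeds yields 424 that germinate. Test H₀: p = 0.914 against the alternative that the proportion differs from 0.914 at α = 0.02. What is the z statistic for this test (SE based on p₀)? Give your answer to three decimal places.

p̂ = 424/468 = 0.90598.
SE = √(p₀(1−p₀)/n) = √(0.078604/468) = 0.01296.
z = (0.90598 − 0.914)/0.01296 = -0.00802/0.01296 = -0.619.
Two-sided p-value ≈ 2·Φ(−0.619) = 0.5362; since p > α = 0.02, fail to reject H₀.

z = -0.619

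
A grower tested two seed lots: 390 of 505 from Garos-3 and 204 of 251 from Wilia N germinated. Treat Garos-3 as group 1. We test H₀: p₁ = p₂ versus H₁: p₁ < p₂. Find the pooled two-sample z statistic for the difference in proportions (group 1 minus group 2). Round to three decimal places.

z = -1.277

p̂₁ = 390/505 ≈ 0.77228, p̂₂ = 204/251 ≈ 0.81275.
Pooled p̂ = (390+204)/(505+251) = 594/756 = 0.78571.
SE = √(0.168367 × 0.00596426) = 0.03169.
z = (0.77228 − 0.81275)/0.03169 = -0.04047/0.03169 = -1.277.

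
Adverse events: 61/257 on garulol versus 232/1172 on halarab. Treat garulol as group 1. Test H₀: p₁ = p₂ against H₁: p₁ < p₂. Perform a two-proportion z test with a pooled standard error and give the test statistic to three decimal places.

p̂₁ = 61/257 = 0.23735, p̂₂ = 232/1172 = 0.19795.
Pooled p̂ = (61+232)/(257+1172) = 293/1429 = 0.20504.
SE = √(p̂(1−p̂)(1/n₁+1/n₂)) = √(0.20504·0.79496·0.00474429) = √(0.000773309) = 0.02781.
z = (0.23735 − 0.19795)/0.02781 = 0.03940/0.02781 = 1.417.
p-value = P(Z < 1.417) ≈ 0.9217.

z = 1.417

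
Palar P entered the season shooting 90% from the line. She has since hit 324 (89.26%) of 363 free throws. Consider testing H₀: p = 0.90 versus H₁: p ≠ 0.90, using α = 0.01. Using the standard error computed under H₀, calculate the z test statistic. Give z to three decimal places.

p̂ = 324/363 = 0.89256.
SE = √(p₀(1−p₀)/n) = √(0.09/363) = 0.01575.
z = (0.89256 − 0.9)/0.01575 = -0.00744/0.01575 = -0.472.
p-value = 2·P(Z > 0.472) ≈ 0.6367, so at α = 0.01 we fail to reject H₀.

z = -0.472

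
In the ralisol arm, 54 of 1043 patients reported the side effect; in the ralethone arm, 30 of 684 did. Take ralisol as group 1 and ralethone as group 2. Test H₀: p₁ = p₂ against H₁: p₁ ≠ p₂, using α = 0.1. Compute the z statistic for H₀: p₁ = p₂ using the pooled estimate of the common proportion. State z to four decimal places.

p̂₁ = 54/1043 ≈ 0.0517737, p̂₂ = 30/684 ≈ 0.0438596.
Pooled p̂ = (54+30)/(1043+684) = 84/1727 = 0.0486393.
SE = √(0.0462735 × 0.00242076) = 0.0105838.
z = (0.0517737 − 0.0438596)/0.0105838 = 0.0079141/0.0105838 = 0.7478.
p-value = 2·P(Z > 0.748) ≈ 0.4546. With α = 0.1, fail to reject H₀.

z = 0.7478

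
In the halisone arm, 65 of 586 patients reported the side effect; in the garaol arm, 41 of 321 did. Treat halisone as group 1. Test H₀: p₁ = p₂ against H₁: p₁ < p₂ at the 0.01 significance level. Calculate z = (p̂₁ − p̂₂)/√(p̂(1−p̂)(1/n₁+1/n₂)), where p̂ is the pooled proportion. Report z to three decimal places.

p̂₁ = 65/586 ≈ 0.11092, p̂₂ = 41/321 ≈ 0.12773.
Pooled p̂ = (65+41)/(586+321) = 106/907 = 0.11687.
SE = √(0.10321 × 0.00482175) = 0.02231.
z = (0.11092 − 0.12773)/0.02231 = -0.01681/0.02231 = -0.753.
p-value = P(Z < -0.753) ≈ 0.2256, so at α = 0.01 we fail to reject H₀.

z = -0.753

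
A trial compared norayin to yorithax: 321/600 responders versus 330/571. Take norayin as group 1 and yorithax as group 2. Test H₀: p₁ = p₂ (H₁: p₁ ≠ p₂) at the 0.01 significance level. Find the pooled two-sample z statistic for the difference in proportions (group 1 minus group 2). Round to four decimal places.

p̂₁ = 321/600 = 0.535000, p̂₂ = 330/571 = 0.577933.
Pooled p̂ = (321+330)/(600+571) = 651/1171 = 0.555935.
SE = √(0.246871 × 0.00341798) = 0.029048.
z = (0.535000 − 0.577933)/0.029048 = -0.042933/0.029048 = -1.4780.
Two-sided p-value ≈ 2·Φ(−1.478) = 0.1394. With α = 0.01, fail to reject H₀.

z = -1.4780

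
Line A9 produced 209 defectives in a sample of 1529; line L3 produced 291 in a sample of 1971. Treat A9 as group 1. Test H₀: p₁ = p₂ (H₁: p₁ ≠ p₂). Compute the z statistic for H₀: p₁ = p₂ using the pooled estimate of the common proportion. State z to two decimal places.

p̂₁ = 209/1529 ≈ 0.1367, p̂₂ = 291/1971 ≈ 0.1476.
Pooled p̂ = (209+291)/(1529+1971) = 500/3500 = 0.1429.
SE = √(p̂(1−p̂)(1/n₁+1/n₂)) = √(0.1429·0.8571·0.00116138) = √(0.00014221) = 0.0119.
z = (0.1367 − 0.1476)/0.0119 = -0.0109/0.0119 = -0.92.
Two-sided p-value ≈ 2·Φ(−0.918) = 0.3585.

z = -0.92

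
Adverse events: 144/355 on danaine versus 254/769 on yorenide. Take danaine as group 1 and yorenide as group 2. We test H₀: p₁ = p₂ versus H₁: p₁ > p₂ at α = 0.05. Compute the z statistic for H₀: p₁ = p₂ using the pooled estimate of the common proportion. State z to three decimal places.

z = 2.455

p̂₁ = 144/355 ≈ 0.40563, p̂₂ = 254/769 ≈ 0.33030.
Pooled p̂ = (144+254)/(355+769) = 398/1124 = 0.35409.
SE = √(p̂(1−p̂)(1/n₁+1/n₂)) = √(0.35409·0.64591·0.00411729) = √(0.00094167) = 0.03069.
z = (0.40563 − 0.33030)/0.03069 = 0.07533/0.03069 = 2.455.
p-value = P(Z > 2.455) ≈ 0.0070. With α = 0.05, reject H₀.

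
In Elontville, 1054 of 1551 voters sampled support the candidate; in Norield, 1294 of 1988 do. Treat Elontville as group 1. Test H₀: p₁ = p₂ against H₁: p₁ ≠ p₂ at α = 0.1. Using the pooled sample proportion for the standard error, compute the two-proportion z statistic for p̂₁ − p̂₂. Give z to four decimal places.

p̂₁ = 1054/1551 = 0.6795616, p̂₂ = 1294/1988 = 0.6509054.
Pooled p̂ = (1054+1294)/(1551+1988) = 2348/3539 = 0.6634643.
SE = √(p̂(1−p̂)(1/n₁+1/n₂)) = √(0.6634643·0.3365357·0.00114776) = √(0.000256272) = 0.0160085.
z = (0.6795616 − 0.6509054)/0.0160085 = 0.0286562/0.0160085 = 1.7901.
Two-sided p-value ≈ 2·Φ(−1.790) = 0.0734, so at α = 0.1 we reject H₀.

z = 1.7901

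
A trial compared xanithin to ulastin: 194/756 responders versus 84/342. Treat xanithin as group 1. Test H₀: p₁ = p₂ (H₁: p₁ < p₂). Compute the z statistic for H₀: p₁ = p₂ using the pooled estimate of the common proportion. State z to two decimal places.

z = 0.39

p̂₁ = 194/756 = 0.2566, p̂₂ = 84/342 = 0.2456.
Pooled p̂ = (194+84)/(756+342) = 278/1098 = 0.2532.
SE = √(0.189084 × 0.00424673) = 0.0283.
z = (0.2566 − 0.2456)/0.0283 = 0.0110/0.0283 = 0.39.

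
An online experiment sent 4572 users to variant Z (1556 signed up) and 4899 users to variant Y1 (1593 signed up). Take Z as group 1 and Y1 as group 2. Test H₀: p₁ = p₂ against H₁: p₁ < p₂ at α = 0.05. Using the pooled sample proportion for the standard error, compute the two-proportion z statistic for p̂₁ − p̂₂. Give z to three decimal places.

z = 1.565

p̂₁ = 1556/4572 ≈ 0.340332, p̂₂ = 1593/4899 ≈ 0.325168.
Pooled p̂ = (1556+1593)/(4572+4899) = 3149/9471 = 0.332489.
SE = √(0.22194 × 0.000422846) = 0.009687.
z = (0.340332 − 0.325168)/0.009687 = 0.015164/0.009687 = 1.565.
p-value = P(Z < 1.565) ≈ 0.9412, so at α = 0.05 we fail to reject H₀.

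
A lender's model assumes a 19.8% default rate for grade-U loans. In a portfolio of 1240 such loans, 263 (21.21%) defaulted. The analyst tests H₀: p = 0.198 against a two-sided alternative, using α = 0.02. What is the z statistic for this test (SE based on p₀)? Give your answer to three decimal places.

p̂ = 263/1240 ≈ 0.21210.
SE = √(p₀(1−p₀)/n) = √(0.1588/1240) = 0.01132.
z = (0.21210 − 0.198)/0.01132 = 0.01410/0.01132 = 1.246.
Two-sided p-value ≈ 2·Φ(−1.246) = 0.2129. With α = 0.02, fail to reject H₀.

z = 1.246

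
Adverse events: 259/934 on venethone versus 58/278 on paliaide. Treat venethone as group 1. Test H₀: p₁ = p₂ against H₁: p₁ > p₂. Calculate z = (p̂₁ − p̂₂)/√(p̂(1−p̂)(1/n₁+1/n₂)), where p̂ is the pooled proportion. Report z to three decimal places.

z = 2.287

p̂₁ = 259/934 = 0.27730, p̂₂ = 58/278 = 0.20863.
Pooled p̂ = (259+58)/(934+278) = 317/1212 = 0.26155.
SE = √(0.193142 × 0.00466779) = 0.03003.
z = (0.27730 − 0.20863)/0.03003 = 0.06867/0.03003 = 2.287.
p-value = P(Z > 2.287) ≈ 0.0111.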